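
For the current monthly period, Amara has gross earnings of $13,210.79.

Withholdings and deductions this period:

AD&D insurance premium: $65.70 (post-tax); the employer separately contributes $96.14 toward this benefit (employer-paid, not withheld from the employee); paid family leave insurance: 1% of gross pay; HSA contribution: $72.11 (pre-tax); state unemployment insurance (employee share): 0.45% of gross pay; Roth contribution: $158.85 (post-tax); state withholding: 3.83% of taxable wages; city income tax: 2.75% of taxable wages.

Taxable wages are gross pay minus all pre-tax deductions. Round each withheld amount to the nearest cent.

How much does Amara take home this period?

$11,858.05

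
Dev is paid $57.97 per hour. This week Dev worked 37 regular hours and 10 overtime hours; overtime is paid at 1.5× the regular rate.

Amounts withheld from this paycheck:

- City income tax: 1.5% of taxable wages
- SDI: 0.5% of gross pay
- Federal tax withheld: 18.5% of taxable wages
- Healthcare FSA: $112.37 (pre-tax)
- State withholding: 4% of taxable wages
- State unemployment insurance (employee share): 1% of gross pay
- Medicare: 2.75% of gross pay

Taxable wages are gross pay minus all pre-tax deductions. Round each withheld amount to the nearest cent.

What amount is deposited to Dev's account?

Regular pay: 37 × $57.97 = $2,144.89
Overtime pay: 10 × $57.97 × 1.5 = $869.55
Gross pay = $2,144.89 + $869.55 = $3,014.44
Healthcare FSA: $112.37
Taxable wages = $3,014.44 − $112.37 = $2,902.07
City income tax: $2,902.07 × 0.015 = $43.53
Federal tax withheld: $2,902.07 × 0.185 = $536.88
State withholding: $2,902.07 × 0.04 = $116.08
State unemployment insurance (employee share): $3,014.44 × 0.01 = $30.14
Medicare: $3,014.44 × 0.0275 = $82.90
SDI: $3,014.44 × 0.005 = $15.07
Total deductions = $112.37 + $43.53 + $536.88 + $116.08 + $30.14 + $82.90 + $15.07 = $936.97
Net pay = $3,014.44 − $936.97 = $2,077.47

$2,077.47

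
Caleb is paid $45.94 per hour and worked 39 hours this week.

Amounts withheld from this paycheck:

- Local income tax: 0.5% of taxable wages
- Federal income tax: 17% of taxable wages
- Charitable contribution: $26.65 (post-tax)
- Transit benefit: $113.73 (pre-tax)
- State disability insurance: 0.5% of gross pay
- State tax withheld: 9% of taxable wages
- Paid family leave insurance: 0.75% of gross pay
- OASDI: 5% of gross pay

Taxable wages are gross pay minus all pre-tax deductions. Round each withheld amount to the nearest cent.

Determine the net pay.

Gross pay: 39 × $45.94 = $1,791.66
Transit benefit: $113.73
Taxable wages = $1,791.66 − $113.73 = $1,677.93
Federal income tax: $1,677.93 × 0.17 = $285.25
Local income tax: $1,677.93 × 0.005 = $8.39
State tax withheld: $1,677.93 × 0.09 = $151.01
OASDI: $1,791.66 × 0.05 = $89.58
Paid family leave insurance: $1,791.66 × 0.0075 = $13.44
State disability insurance: $1,791.66 × 0.005 = $8.96
Charitable contribution: $26.65
Total deductions = $113.73 + $285.25 + $8.39 + $151.01 + $89.58 + $13.44 + $8.96 + $26.65 = $697.01
Net pay = $1,791.66 − $697.01 = $1,094.65

$1,094.65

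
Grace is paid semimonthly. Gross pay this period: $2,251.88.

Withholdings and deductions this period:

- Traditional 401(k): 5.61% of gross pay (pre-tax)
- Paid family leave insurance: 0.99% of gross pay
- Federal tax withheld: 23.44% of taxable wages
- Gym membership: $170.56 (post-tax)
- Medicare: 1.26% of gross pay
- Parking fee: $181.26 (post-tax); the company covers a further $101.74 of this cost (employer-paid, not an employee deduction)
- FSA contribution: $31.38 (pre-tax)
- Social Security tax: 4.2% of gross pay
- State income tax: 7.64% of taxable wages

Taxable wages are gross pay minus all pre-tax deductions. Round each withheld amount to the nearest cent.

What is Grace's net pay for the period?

$946.25

Traditional 401(k): $2,251.88 × 0.0561 = $126.33
FSA contribution: $31.38
Pre-tax total = $126.33 + $31.38 = $157.71
Taxable wages = $2,251.88 − $157.71 = $2,094.17
Federal tax withheld: $2,094.17 × 0.2344 = $490.87
State income tax: $2,094.17 × 0.0764 = $159.99
Medicare: $2,251.88 × 0.0126 = $28.37
Paid family leave insurance: $2,251.88 × 0.0099 = $22.29
Social Security tax: $2,251.88 × 0.042 = $94.58
Parking fee: $181.26
Gym membership: $170.56
(Employer's $101.74 toward parking fee is not withheld from the employee.)
Total deductions = $126.33 + $31.38 + $490.87 + $159.99 + $28.37 + $22.29 + $94.58 + $181.26 + $170.56 = $1,305.63
Net pay = $2,251.88 − $1,305.63 = $946.25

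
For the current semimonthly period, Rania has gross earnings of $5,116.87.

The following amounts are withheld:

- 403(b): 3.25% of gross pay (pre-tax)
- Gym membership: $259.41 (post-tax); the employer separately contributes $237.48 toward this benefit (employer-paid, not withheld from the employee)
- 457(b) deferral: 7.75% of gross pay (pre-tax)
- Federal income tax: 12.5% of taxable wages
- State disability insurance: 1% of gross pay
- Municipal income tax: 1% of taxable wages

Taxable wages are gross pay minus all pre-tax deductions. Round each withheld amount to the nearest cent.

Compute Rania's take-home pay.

457(b) deferral: $5,116.87 × 0.0775 = $396.56
403(b): $5,116.87 × 0.0325 = $166.30
Pre-tax total = $396.56 + $166.30 = $562.86
Taxable wages = $5,116.87 − $562.86 = $4,554.01
Federal income tax: $4,554.01 × 0.125 = $569.25
Municipal income tax: $4,554.01 × 0.01 = $45.54
State disability insurance: $5,116.87 × 0.01 = $51.17
Gym membership: $259.41
(Employer's $237.48 toward gym membership is not withheld from the employee.)
Total deductions = $396.56 + $166.30 + $569.25 + $45.54 + $51.17 + $259.41 = $1,488.23
Net pay = $5,116.87 − $1,488.23 = $3,628.64

$3,628.64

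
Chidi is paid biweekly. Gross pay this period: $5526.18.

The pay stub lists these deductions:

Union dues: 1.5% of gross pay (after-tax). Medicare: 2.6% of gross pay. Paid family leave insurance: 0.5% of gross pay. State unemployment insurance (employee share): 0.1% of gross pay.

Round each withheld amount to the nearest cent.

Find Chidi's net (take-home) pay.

State unemployment insurance (employee share): $5526.18 × 0.001 = $5.53
Paid family leave insurance: $5526.18 × 0.005 = $27.63
Medicare: $5526.18 × 0.026 = $143.68
Union dues: $5526.18 × 0.015 = $82.89
Total deductions = $5.53 + $27.63 + $143.68 + $82.89 = $259.73
Net pay = $5526.18 − $259.73 = $5266.45

$5266.45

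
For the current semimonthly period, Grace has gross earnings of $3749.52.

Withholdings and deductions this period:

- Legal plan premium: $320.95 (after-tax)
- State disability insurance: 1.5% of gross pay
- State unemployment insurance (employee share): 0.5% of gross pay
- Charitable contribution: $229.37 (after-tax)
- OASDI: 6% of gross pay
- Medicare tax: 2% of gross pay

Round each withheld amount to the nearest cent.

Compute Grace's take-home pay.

State disability insurance: $3749.52 × 0.015 = $56.24
State unemployment insurance (employee share): $3749.52 × 0.005 = $18.75
OASDI: $3749.52 × 0.06 = $224.97
Medicare tax: $3749.52 × 0.02 = $74.99
Legal plan premium: $320.95
Charitable contribution: $229.37
Total deductions = $56.24 + $18.75 + $224.97 + $74.99 + $320.95 + $229.37 = $925.27
Net pay = $3749.52 − $925.27 = $2824.25

$2824.25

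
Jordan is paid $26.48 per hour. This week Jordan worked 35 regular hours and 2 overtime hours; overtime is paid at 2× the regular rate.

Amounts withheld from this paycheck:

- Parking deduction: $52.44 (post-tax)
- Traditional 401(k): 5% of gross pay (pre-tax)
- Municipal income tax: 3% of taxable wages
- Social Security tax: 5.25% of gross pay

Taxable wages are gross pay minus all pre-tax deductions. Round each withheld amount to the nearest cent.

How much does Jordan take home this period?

Regular pay: 35 × $26.48 = $926.80
Overtime pay: 2 × $26.48 × 2 = $105.92
Gross pay = $926.80 + $105.92 = $1032.72
Traditional 401(k): $1032.72 × 0.05 = $51.64
Taxable wages = $1032.72 − $51.64 = $981.08
Municipal income tax: $981.08 × 0.03 = $29.43
Social Security tax: $1032.72 × 0.0525 = $54.22
Parking deduction: $52.44
Total deductions = $51.64 + $29.43 + $54.22 + $52.44 = $187.73
Net pay = $1032.72 − $187.73 = $844.99

$844.99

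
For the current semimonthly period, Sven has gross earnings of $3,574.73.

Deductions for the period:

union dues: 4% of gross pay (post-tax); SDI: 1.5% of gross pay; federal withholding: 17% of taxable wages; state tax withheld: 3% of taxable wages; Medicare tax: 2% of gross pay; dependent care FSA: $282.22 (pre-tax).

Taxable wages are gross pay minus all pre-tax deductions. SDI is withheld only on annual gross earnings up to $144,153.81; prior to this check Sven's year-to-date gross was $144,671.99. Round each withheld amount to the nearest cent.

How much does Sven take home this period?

$2,419.52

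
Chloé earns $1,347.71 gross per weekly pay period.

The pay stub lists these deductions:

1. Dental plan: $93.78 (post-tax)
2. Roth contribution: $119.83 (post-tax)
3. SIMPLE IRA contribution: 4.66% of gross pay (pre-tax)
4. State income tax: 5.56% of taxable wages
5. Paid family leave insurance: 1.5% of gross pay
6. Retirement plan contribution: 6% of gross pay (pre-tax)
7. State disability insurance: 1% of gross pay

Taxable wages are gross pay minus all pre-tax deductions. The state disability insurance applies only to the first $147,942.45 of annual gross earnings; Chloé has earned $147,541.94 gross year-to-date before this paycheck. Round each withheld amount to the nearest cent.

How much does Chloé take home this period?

Retirement plan contribution: $1,347.71 × 0.06 = $80.86
SIMPLE IRA contribution: $1,347.71 × 0.0466 = $62.80
Pre-tax total = $80.86 + $62.80 = $143.66
Taxable wages = $1,347.71 − $143.66 = $1,204.05
State income tax: $1,204.05 × 0.0556 = $66.95
State disability insurance: only $147,942.45 − $147,541.94 = $400.51 of this check is subject → $400.51 × 0.01 = $4.01
Paid family leave insurance: $1,347.71 × 0.015 = $20.22
Roth contribution: $119.83
Dental plan: $93.78
Total deductions = $80.86 + $62.80 + $66.95 + $4.01 + $20.22 + $119.83 + $93.78 = $448.45
Net pay = $1,347.71 − $448.45 = $899.26

$899.26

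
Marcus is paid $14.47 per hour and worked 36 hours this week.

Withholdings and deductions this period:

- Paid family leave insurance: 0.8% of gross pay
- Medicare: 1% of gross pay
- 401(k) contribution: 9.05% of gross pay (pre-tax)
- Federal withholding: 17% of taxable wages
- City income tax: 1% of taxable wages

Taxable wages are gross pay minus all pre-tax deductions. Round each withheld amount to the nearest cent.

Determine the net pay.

$379.12

Gross pay: 36 × $14.47 = $520.92
401(k) contribution: $520.92 × 0.0905 = $47.14
Taxable wages = $520.92 − $47.14 = $473.78
City income tax: $473.78 × 0.01 = $4.74
Federal withholding: $473.78 × 0.17 = $80.54
Paid family leave insurance: $520.92 × 0.008 = $4.17
Medicare: $520.92 × 0.01 = $5.21
Total deductions = $47.14 + $4.74 + $80.54 + $4.17 + $5.21 = $141.80
Net pay = $520.92 − $141.80 = $379.12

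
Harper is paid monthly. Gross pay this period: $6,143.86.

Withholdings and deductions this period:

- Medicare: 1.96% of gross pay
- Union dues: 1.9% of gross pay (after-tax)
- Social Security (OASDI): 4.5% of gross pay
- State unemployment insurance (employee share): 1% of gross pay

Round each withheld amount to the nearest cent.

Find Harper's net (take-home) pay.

Social Security (OASDI): $6,143.86 × 0.045 = $276.47
Medicare: $6,143.86 × 0.0196 = $120.42
State unemployment insurance (employee share): $6,143.86 × 0.01 = $61.44
Union dues: $6,143.86 × 0.019 = $116.73
Total deductions = $276.47 + $120.42 + $61.44 + $116.73 = $575.06
Net pay = $6,143.86 − $575.06 = $5,568.80

$5,568.80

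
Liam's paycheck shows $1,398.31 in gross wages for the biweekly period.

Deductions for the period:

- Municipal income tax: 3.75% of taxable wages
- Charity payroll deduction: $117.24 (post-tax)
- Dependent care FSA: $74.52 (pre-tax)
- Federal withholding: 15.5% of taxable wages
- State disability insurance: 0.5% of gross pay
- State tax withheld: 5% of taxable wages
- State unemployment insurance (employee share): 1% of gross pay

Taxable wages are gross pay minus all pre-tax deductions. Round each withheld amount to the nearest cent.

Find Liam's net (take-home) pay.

Dependent care FSA: $74.52
Taxable wages = $1,398.31 − $74.52 = $1,323.79
Federal withholding: $1,323.79 × 0.155 = $205.19
Municipal income tax: $1,323.79 × 0.0375 = $49.64
State tax withheld: $1,323.79 × 0.05 = $66.19
State disability insurance: $1,398.31 × 0.005 = $6.99
State unemployment insurance (employee share): $1,398.31 × 0.01 = $13.98
Charity payroll deduction: $117.24
Total deductions = $74.52 + $205.19 + $49.64 + $66.19 + $6.99 + $13.98 + $117.24 = $533.75
Net pay = $1,398.31 − $533.75 = $864.56

$864.56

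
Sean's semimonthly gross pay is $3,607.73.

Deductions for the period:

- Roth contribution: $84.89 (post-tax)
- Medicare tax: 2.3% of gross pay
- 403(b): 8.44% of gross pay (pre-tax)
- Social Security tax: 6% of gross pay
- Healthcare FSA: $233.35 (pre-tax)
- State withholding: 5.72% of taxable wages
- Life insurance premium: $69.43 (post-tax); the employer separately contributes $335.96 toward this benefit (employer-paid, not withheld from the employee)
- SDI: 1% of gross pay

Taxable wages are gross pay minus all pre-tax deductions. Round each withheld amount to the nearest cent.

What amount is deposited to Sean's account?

403(b): $3,607.73 × 0.0844 = $304.49
Healthcare FSA: $233.35
Pre-tax total = $304.49 + $233.35 = $537.84
Taxable wages = $3,607.73 − $537.84 = $3,069.89
State withholding: $3,069.89 × 0.0572 = $175.60
Social Security tax: $3,607.73 × 0.06 = $216.46
SDI: $3,607.73 × 0.01 = $36.08
Medicare tax: $3,607.73 × 0.023 = $82.98
Life insurance premium: $69.43
Roth contribution: $84.89
(Employer's $335.96 toward life insurance premium is not withheld from the employee.)
Total deductions = $304.49 + $233.35 + $175.60 + $216.46 + $36.08 + $82.98 + $69.43 + $84.89 = $1,203.28
Net pay = $3,607.73 − $1,203.28 = $2,404.45

$2,404.45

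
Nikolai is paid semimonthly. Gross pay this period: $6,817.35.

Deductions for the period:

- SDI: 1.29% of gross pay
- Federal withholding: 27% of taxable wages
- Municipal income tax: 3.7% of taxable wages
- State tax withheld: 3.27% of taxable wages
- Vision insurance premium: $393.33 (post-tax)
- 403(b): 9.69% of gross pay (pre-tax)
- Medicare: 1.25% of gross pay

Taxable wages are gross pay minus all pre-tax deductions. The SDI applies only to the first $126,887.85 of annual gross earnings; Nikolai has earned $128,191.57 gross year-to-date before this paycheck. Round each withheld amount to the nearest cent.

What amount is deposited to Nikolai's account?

$3,586.75

403(b): $6,817.35 × 0.0969 = $660.60
Taxable wages = $6,817.35 − $660.60 = $6,156.75
State tax withheld: $6,156.75 × 0.0327 = $201.33
Municipal income tax: $6,156.75 × 0.037 = $227.80
Federal withholding: $6,156.75 × 0.27 = $1,662.32
SDI: annual cap $126,887.85 already reached (YTD $128,191.57), so $0.00
Medicare: $6,817.35 × 0.0125 = $85.22
Vision insurance premium: $393.33
Total deductions = $660.60 + $201.33 + $227.80 + $1,662.32 + $0.00 + $85.22 + $393.33 = $3,230.60
Net pay = $6,817.35 − $3,230.60 = $3,586.75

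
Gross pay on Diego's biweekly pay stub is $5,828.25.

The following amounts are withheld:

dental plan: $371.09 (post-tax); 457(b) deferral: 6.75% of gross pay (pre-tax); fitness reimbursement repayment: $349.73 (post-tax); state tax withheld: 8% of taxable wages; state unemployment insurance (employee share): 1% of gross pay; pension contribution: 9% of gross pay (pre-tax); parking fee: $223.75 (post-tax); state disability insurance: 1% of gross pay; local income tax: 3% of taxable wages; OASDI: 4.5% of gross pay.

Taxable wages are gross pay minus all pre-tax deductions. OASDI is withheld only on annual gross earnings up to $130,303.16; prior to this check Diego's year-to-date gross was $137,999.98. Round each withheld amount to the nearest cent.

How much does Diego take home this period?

$3,309.04

Pension contribution: $5,828.25 × 0.09 = $524.54
457(b) deferral: $5,828.25 × 0.0675 = $393.41
Pre-tax total = $524.54 + $393.41 = $917.95
Taxable wages = $5,828.25 − $917.95 = $4,910.30
Local income tax: $4,910.30 × 0.03 = $147.31
State tax withheld: $4,910.30 × 0.08 = $392.82
State disability insurance: $5,828.25 × 0.01 = $58.28
State unemployment insurance (employee share): $5,828.25 × 0.01 = $58.28
OASDI: annual cap $130,303.16 already reached (YTD $137,999.98), so $0.00
Dental plan: $371.09
Fitness reimbursement repayment: $349.73
Parking fee: $223.75
Total deductions = $524.54 + $393.41 + $147.31 + $392.82 + $58.28 + $58.28 + $0.00 + $371.09 + $349.73 + $223.75 = $2,519.21
Net pay = $5,828.25 − $2,519.21 = $3,309.04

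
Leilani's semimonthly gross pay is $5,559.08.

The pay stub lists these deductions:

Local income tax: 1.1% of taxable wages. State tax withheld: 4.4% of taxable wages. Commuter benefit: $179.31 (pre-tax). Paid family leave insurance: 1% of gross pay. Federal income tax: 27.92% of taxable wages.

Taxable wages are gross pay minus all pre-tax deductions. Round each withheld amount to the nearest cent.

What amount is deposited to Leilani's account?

$3,526.26

Commuter benefit: $179.31
Taxable wages = $5,559.08 − $179.31 = $5,379.77
Federal income tax: $5,379.77 × 0.2792 = $1,502.03
State tax withheld: $5,379.77 × 0.044 = $236.71
Local income tax: $5,379.77 × 0.011 = $59.18
Paid family leave insurance: $5,559.08 × 0.01 = $55.59
Total deductions = $179.31 + $1,502.03 + $236.71 + $59.18 + $55.59 = $2,032.82
Net pay = $5,559.08 − $2,032.82 = $3,526.26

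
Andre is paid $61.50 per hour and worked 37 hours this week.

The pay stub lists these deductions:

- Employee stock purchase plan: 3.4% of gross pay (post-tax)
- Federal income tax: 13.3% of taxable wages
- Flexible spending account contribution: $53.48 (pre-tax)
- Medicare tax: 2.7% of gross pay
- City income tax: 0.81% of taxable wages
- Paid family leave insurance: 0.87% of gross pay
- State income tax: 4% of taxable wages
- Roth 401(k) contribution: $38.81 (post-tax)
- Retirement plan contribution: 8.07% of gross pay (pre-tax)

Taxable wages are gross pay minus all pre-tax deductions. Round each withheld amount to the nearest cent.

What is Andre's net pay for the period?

Gross pay: 37 × $61.50 = $2,275.50
Flexible spending account contribution: $53.48
Retirement plan contribution: $2,275.50 × 0.0807 = $183.63
Pre-tax total = $53.48 + $183.63 = $237.11
Taxable wages = $2,275.50 − $237.11 = $2,038.39
City income tax: $2,038.39 × 0.0081 = $16.51
State income tax: $2,038.39 × 0.04 = $81.54
Federal income tax: $2,038.39 × 0.133 = $271.11
Medicare tax: $2,275.50 × 0.027 = $61.44
Paid family leave insurance: $2,275.50 × 0.0087 = $19.80
Roth 401(k) contribution: $38.81
Employee stock purchase plan: $2,275.50 × 0.034 = $77.37
Total deductions = $53.48 + $183.63 + $16.51 + $81.54 + $271.11 + $61.44 + $19.80 + $38.81 + $77.37 = $803.69
Net pay = $2,275.50 − $803.69 = $1,471.81

$1,471.81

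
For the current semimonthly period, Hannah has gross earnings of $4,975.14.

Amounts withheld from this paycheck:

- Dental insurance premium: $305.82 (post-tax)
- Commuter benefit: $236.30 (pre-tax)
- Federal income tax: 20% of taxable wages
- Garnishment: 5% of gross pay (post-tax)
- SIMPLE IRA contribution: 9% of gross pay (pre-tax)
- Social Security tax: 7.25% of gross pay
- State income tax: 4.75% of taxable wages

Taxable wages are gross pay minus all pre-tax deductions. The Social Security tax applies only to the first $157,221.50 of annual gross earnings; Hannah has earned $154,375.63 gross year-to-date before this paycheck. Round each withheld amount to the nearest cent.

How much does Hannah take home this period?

Commuter benefit: $236.30
SIMPLE IRA contribution: $4,975.14 × 0.09 = $447.76
Pre-tax total = $236.30 + $447.76 = $684.06
Taxable wages = $4,975.14 − $684.06 = $4,291.08
State income tax: $4,291.08 × 0.0475 = $203.83
Federal income tax: $4,291.08 × 0.2 = $858.22
Social Security tax: only $157,221.50 − $154,375.63 = $2,845.87 of this check is subject → $2,845.87 × 0.0725 = $206.33
Garnishment: $4,975.14 × 0.05 = $248.76
Dental insurance premium: $305.82
Total deductions = $236.30 + $447.76 + $203.83 + $858.22 + $206.33 + $248.76 + $305.82 = $2,507.02
Net pay = $4,975.14 − $2,507.02 = $2,468.12

$2,468.12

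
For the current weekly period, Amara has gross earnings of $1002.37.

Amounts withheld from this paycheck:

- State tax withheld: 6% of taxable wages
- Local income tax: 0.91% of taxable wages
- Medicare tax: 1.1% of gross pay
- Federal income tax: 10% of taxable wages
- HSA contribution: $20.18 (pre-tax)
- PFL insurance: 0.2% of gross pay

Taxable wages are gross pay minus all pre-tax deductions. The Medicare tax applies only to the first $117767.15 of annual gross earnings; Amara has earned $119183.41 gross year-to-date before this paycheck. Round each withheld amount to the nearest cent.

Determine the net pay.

$814.10

HSA contribution: $20.18
Taxable wages = $1002.37 − $20.18 = $982.19
State tax withheld: $982.19 × 0.06 = $58.93
Local income tax: $982.19 × 0.0091 = $8.94
Federal income tax: $982.19 × 0.1 = $98.22
Medicare tax: annual cap $117767.15 already reached (YTD $119183.41), so $0.00
PFL insurance: $1002.37 × 0.002 = $2.00
Total deductions = $20.18 + $58.93 + $8.94 + $98.22 + $0.00 + $2.00 = $188.27
Net pay = $1002.37 − $188.27 = $814.10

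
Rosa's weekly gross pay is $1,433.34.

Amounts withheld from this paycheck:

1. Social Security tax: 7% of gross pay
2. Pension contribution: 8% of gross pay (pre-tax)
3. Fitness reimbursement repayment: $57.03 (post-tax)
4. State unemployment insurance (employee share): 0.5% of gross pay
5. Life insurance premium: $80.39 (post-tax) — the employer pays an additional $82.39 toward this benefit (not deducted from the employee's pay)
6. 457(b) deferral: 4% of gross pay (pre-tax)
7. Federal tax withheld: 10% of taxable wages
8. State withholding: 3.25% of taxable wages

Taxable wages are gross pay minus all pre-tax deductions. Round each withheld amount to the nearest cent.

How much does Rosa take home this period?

$849.30

Pension contribution: $1,433.34 × 0.08 = $114.67
457(b) deferral: $1,433.34 × 0.04 = $57.33
Pre-tax total = $114.67 + $57.33 = $172.00
Taxable wages = $1,433.34 − $172.00 = $1,261.34
Federal tax withheld: $1,261.34 × 0.1 = $126.13
State withholding: $1,261.34 × 0.0325 = $40.99
State unemployment insurance (employee share): $1,433.34 × 0.005 = $7.17
Social Security tax: $1,433.34 × 0.07 = $100.33
Life insurance premium: $80.39
Fitness reimbursement repayment: $57.03
(Employer's $82.39 toward life insurance premium is not withheld from the employee.)
Total deductions = $114.67 + $57.33 + $126.13 + $40.99 + $7.17 + $100.33 + $80.39 + $57.03 = $584.04
Net pay = $1,433.34 − $584.04 = $849.30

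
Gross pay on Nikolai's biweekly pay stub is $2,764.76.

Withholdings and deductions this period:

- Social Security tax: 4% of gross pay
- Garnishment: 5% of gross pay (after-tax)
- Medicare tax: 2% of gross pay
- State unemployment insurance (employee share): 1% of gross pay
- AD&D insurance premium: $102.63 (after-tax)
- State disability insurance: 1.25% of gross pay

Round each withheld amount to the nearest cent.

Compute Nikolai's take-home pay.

$2,295.79

Social Security tax: $2,764.76 × 0.04 = $110.59
State disability insurance: $2,764.76 × 0.0125 = $34.56
Medicare tax: $2,764.76 × 0.02 = $55.30
State unemployment insurance (employee share): $2,764.76 × 0.01 = $27.65
AD&D insurance premium: $102.63
Garnishment: $2,764.76 × 0.05 = $138.24
Total deductions = $110.59 + $34.56 + $55.30 + $27.65 + $102.63 + $138.24 = $468.97
Net pay = $2,764.76 − $468.97 = $2,295.79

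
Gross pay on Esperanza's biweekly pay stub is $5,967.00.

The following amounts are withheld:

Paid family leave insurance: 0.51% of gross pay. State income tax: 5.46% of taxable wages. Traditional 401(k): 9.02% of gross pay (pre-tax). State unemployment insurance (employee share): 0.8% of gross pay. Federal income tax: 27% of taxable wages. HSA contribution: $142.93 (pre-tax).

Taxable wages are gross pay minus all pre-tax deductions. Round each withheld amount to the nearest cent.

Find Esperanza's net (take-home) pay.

$3,491.89

HSA contribution: $142.93
Traditional 401(k): $5,967.00 × 0.0902 = $538.22
Pre-tax total = $142.93 + $538.22 = $681.15
Taxable wages = $5,967.00 − $681.15 = $5,285.85
State income tax: $5,285.85 × 0.0546 = $288.61
Federal income tax: $5,285.85 × 0.27 = $1,427.18
Paid family leave insurance: $5,967.00 × 0.0051 = $30.43
State unemployment insurance (employee share): $5,967.00 × 0.008 = $47.74
Total deductions = $142.93 + $538.22 + $288.61 + $1,427.18 + $30.43 + $47.74 = $2,475.11
Net pay = $5,967.00 − $2,475.11 = $3,491.89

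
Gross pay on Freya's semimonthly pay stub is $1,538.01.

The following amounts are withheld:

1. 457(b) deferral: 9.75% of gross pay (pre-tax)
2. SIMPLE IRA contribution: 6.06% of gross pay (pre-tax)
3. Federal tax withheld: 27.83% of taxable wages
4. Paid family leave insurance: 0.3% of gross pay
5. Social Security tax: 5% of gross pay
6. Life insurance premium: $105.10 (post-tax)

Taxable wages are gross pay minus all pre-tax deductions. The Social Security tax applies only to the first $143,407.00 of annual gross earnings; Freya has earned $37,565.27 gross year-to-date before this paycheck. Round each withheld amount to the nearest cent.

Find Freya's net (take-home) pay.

$747.88

SIMPLE IRA contribution: $1,538.01 × 0.0606 = $93.20
457(b) deferral: $1,538.01 × 0.0975 = $149.96
Pre-tax total = $93.20 + $149.96 = $243.16
Taxable wages = $1,538.01 − $243.16 = $1,294.85
Federal tax withheld: $1,294.85 × 0.2783 = $360.36
Social Security tax: cap not yet reached, full $1,538.01 is subject → $1,538.01 × 0.05 = $76.90
Paid family leave insurance: $1,538.01 × 0.003 = $4.61
Life insurance premium: $105.10
Total deductions = $93.20 + $149.96 + $360.36 + $76.90 + $4.61 + $105.10 = $790.13
Net pay = $1,538.01 − $790.13 = $747.88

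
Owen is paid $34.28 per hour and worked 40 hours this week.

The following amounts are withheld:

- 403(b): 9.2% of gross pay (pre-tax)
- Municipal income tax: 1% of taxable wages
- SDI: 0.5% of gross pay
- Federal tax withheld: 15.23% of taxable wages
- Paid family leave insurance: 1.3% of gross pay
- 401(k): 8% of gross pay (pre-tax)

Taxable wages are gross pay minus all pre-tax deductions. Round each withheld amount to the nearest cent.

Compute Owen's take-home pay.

$926.40

Gross pay: 40 × $34.28 = $1,371.20
403(b): $1,371.20 × 0.092 = $126.15
401(k): $1,371.20 × 0.08 = $109.70
Pre-tax total = $126.15 + $109.70 = $235.85
Taxable wages = $1,371.20 − $235.85 = $1,135.35
Municipal income tax: $1,135.35 × 0.01 = $11.35
Federal tax withheld: $1,135.35 × 0.1523 = $172.91
Paid family leave insurance: $1,371.20 × 0.013 = $17.83
SDI: $1,371.20 × 0.005 = $6.86
Total deductions = $126.15 + $109.70 + $11.35 + $172.91 + $17.83 + $6.86 = $444.80
Net pay = $1,371.20 − $444.80 = $926.40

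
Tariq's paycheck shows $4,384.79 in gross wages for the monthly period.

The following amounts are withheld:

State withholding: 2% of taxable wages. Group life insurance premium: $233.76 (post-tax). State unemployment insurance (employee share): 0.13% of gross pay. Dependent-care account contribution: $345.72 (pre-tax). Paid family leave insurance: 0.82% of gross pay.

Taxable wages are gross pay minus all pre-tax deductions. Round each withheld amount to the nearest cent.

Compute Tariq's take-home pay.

$3,682.87

Dependent-care account contribution: $345.72
Taxable wages = $4,384.79 − $345.72 = $4,039.07
State withholding: $4,039.07 × 0.02 = $80.78
State unemployment insurance (employee share): $4,384.79 × 0.0013 = $5.70
Paid family leave insurance: $4,384.79 × 0.0082 = $35.96
Group life insurance premium: $233.76
Total deductions = $345.72 + $80.78 + $5.70 + $35.96 + $233.76 = $701.92
Net pay = $4,384.79 − $701.92 = $3,682.87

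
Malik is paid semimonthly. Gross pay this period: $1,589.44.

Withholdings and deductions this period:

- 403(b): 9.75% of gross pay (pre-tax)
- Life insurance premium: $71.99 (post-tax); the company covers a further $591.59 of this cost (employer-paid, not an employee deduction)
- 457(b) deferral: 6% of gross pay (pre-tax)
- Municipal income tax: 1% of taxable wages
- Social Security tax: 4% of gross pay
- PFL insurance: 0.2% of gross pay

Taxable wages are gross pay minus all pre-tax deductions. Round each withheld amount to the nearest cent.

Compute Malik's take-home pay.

457(b) deferral: $1,589.44 × 0.06 = $95.37
403(b): $1,589.44 × 0.0975 = $154.97
Pre-tax total = $95.37 + $154.97 = $250.34
Taxable wages = $1,589.44 − $250.34 = $1,339.10
Municipal income tax: $1,339.10 × 0.01 = $13.39
Social Security tax: $1,589.44 × 0.04 = $63.58
PFL insurance: $1,589.44 × 0.002 = $3.18
Life insurance premium: $71.99
(Employer's $591.59 toward life insurance premium is not withheld from the employee.)
Total deductions = $95.37 + $154.97 + $13.39 + $63.58 + $3.18 + $71.99 = $402.48
Net pay = $1,589.44 − $402.48 = $1,186.96

$1,186.96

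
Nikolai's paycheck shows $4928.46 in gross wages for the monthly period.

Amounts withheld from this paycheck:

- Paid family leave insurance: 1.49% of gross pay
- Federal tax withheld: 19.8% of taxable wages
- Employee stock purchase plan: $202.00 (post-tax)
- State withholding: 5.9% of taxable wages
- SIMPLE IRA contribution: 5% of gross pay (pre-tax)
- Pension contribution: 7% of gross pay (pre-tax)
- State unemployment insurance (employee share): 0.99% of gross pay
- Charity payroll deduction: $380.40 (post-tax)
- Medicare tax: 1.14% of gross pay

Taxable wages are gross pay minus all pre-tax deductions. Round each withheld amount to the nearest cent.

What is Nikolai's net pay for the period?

Pension contribution: $4928.46 × 0.07 = $344.99
SIMPLE IRA contribution: $4928.46 × 0.05 = $246.42
Pre-tax total = $344.99 + $246.42 = $591.41
Taxable wages = $4928.46 − $591.41 = $4337.05
State withholding: $4337.05 × 0.059 = $255.89
Federal tax withheld: $4337.05 × 0.198 = $858.74
State unemployment insurance (employee share): $4928.46 × 0.0099 = $48.79
Medicare tax: $4928.46 × 0.0114 = $56.18
Paid family leave insurance: $4928.46 × 0.0149 = $73.43
Charity payroll deduction: $380.40
Employee stock purchase plan: $202.00
Total deductions = $344.99 + $246.42 + $255.89 + $858.74 + $48.79 + $56.18 + $73.43 + $380.40 + $202.00 = $2466.84
Net pay = $4928.46 − $2466.84 = $2461.62

$2461.62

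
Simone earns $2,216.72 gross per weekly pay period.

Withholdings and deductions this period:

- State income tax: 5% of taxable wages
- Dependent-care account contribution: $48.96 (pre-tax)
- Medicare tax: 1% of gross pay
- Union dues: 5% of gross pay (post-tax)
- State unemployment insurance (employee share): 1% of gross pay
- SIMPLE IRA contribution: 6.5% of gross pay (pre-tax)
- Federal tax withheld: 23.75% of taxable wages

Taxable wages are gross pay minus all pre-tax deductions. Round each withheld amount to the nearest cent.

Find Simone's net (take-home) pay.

$1,286.69

SIMPLE IRA contribution: $2,216.72 × 0.065 = $144.09
Dependent-care account contribution: $48.96
Pre-tax total = $144.09 + $48.96 = $193.05
Taxable wages = $2,216.72 − $193.05 = $2,023.67
State income tax: $2,023.67 × 0.05 = $101.18
Federal tax withheld: $2,023.67 × 0.2375 = $480.62
Medicare tax: $2,216.72 × 0.01 = $22.17
State unemployment insurance (employee share): $2,216.72 × 0.01 = $22.17
Union dues: $2,216.72 × 0.05 = $110.84
Total deductions = $144.09 + $48.96 + $101.18 + $480.62 + $22.17 + $22.17 + $110.84 = $930.03
Net pay = $2,216.72 − $930.03 = $1,286.69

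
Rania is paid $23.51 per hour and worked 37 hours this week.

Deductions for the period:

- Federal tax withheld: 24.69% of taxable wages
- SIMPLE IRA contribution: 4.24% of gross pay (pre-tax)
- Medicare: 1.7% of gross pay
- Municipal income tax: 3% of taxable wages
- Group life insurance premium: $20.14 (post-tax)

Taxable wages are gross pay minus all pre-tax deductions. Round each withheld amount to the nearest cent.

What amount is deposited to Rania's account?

$567.40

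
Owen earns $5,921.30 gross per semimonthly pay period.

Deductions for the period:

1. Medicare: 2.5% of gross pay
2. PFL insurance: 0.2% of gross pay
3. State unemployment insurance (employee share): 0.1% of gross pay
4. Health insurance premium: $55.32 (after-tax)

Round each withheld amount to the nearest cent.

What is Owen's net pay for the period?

$5,700.19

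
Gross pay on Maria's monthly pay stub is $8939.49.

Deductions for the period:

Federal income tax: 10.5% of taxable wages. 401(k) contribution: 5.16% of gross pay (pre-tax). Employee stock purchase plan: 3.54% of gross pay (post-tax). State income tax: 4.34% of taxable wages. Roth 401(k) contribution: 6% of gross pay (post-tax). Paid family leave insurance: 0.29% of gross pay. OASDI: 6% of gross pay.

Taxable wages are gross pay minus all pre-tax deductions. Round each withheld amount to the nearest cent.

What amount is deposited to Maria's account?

401(k) contribution: $8939.49 × 0.0516 = $461.28
Taxable wages = $8939.49 − $461.28 = $8478.21
State income tax: $8478.21 × 0.0434 = $367.95
Federal income tax: $8478.21 × 0.105 = $890.21
Paid family leave insurance: $8939.49 × 0.0029 = $25.92
OASDI: $8939.49 × 0.06 = $536.37
Roth 401(k) contribution: $8939.49 × 0.06 = $536.37
Employee stock purchase plan: $8939.49 × 0.0354 = $316.46
Total deductions = $461.28 + $367.95 + $890.21 + $25.92 + $536.37 + $536.37 + $316.46 = $3134.56
Net pay = $8939.49 − $3134.56 = $5804.93

$5804.93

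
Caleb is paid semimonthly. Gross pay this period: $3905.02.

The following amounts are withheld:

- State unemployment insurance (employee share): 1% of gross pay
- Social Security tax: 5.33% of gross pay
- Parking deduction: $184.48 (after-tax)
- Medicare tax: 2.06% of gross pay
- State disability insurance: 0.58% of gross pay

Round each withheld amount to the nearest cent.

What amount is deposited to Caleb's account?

$3370.26

State disability insurance: $3905.02 × 0.0058 = $22.65
Social Security tax: $3905.02 × 0.0533 = $208.14
State unemployment insurance (employee share): $3905.02 × 0.01 = $39.05
Medicare tax: $3905.02 × 0.0206 = $80.44
Parking deduction: $184.48
Total deductions = $22.65 + $208.14 + $39.05 + $80.44 + $184.48 = $534.76
Net pay = $3905.02 − $534.76 = $3370.26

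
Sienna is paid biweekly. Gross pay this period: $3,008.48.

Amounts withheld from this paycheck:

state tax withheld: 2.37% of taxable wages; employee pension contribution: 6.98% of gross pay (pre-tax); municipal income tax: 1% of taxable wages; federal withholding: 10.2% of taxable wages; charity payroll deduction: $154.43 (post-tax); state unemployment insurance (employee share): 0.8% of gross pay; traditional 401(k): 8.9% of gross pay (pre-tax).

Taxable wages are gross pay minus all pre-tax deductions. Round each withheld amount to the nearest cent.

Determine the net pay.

Employee pension contribution: $3,008.48 × 0.0698 = $209.99
Traditional 401(k): $3,008.48 × 0.089 = $267.75
Pre-tax total = $209.99 + $267.75 = $477.74
Taxable wages = $3,008.48 − $477.74 = $2,530.74
Federal withholding: $2,530.74 × 0.102 = $258.14
Municipal income tax: $2,530.74 × 0.01 = $25.31
State tax withheld: $2,530.74 × 0.0237 = $59.98
State unemployment insurance (employee share): $3,008.48 × 0.008 = $24.07
Charity payroll deduction: $154.43
Total deductions = $209.99 + $267.75 + $258.14 + $25.31 + $59.98 + $24.07 + $154.43 = $999.67
Net pay = $3,008.48 − $999.67 = $2,008.81

$2,008.81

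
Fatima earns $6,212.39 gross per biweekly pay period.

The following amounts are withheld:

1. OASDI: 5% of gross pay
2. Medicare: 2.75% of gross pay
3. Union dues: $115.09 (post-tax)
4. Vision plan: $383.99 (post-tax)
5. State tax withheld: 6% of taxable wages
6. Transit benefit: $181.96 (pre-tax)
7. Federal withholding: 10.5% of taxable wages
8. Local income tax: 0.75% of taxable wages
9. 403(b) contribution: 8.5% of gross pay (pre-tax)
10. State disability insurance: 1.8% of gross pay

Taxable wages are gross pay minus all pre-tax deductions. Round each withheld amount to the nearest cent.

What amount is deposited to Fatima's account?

Transit benefit: $181.96
403(b) contribution: $6,212.39 × 0.085 = $528.05
Pre-tax total = $181.96 + $528.05 = $710.01
Taxable wages = $6,212.39 − $710.01 = $5,502.38
Federal withholding: $5,502.38 × 0.105 = $577.75
Local income tax: $5,502.38 × 0.0075 = $41.27
State tax withheld: $5,502.38 × 0.06 = $330.14
Medicare: $6,212.39 × 0.0275 = $170.84
OASDI: $6,212.39 × 0.05 = $310.62
State disability insurance: $6,212.39 × 0.018 = $111.82
Vision plan: $383.99
Union dues: $115.09
Total deductions = $181.96 + $528.05 + $577.75 + $41.27 + $330.14 + $170.84 + $310.62 + $111.82 + $383.99 + $115.09 = $2,751.53
Net pay = $6,212.39 − $2,751.53 = $3,460.86

$3,460.86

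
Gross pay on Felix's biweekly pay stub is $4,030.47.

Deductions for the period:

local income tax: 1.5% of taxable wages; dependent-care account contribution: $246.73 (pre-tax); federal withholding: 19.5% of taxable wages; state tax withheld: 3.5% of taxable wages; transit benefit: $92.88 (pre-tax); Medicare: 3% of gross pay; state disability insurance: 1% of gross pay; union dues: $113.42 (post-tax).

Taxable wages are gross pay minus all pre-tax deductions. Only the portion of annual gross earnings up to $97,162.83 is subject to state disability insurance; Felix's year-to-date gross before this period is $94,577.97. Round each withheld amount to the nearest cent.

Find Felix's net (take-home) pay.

Dependent-care account contribution: $246.73
Transit benefit: $92.88
Pre-tax total = $246.73 + $92.88 = $339.61
Taxable wages = $4,030.47 − $339.61 = $3,690.86
Federal withholding: $3,690.86 × 0.195 = $719.72
Local income tax: $3,690.86 × 0.015 = $55.36
State tax withheld: $3,690.86 × 0.035 = $129.18
State disability insurance: only $97,162.83 − $94,577.97 = $2,584.86 of this check is subject → $2,584.86 × 0.01 = $25.85
Medicare: $4,030.47 × 0.03 = $120.91
Union dues: $113.42
Total deductions = $246.73 + $92.88 + $719.72 + $55.36 + $129.18 + $25.85 + $120.91 + $113.42 = $1,504.05
Net pay = $4,030.47 − $1,504.05 = $2,526.42

$2,526.42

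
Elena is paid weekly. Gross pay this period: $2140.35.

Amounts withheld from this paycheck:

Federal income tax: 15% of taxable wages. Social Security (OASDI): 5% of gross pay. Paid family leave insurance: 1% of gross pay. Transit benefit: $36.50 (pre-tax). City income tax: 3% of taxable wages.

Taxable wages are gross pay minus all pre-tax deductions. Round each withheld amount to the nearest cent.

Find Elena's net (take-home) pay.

Transit benefit: $36.50
Taxable wages = $2140.35 − $36.50 = $2103.85
Federal income tax: $2103.85 × 0.15 = $315.58
City income tax: $2103.85 × 0.03 = $63.12
Paid family leave insurance: $2140.35 × 0.01 = $21.40
Social Security (OASDI): $2140.35 × 0.05 = $107.02
Total deductions = $36.50 + $315.58 + $63.12 + $21.40 + $107.02 = $543.62
Net pay = $2140.35 − $543.62 = $1596.73

$1596.73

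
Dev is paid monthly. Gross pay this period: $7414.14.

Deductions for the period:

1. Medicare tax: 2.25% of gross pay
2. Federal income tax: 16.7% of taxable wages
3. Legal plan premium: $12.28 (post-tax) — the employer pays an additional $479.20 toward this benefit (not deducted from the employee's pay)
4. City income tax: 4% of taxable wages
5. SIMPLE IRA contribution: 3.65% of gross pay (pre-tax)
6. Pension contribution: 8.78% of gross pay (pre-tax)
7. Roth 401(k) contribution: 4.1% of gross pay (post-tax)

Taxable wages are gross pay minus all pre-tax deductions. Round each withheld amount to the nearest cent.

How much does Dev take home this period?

Pension contribution: $7414.14 × 0.0878 = $650.96
SIMPLE IRA contribution: $7414.14 × 0.0365 = $270.62
Pre-tax total = $650.96 + $270.62 = $921.58
Taxable wages = $7414.14 − $921.58 = $6492.56
Federal income tax: $6492.56 × 0.167 = $1084.26
City income tax: $6492.56 × 0.04 = $259.70
Medicare tax: $7414.14 × 0.0225 = $166.82
Legal plan premium: $12.28
Roth 401(k) contribution: $7414.14 × 0.041 = $303.98
(Employer's $479.20 toward legal plan premium is not withheld from the employee.)
Total deductions = $650.96 + $270.62 + $1084.26 + $259.70 + $166.82 + $12.28 + $303.98 = $2748.62
Net pay = $7414.14 − $2748.62 = $4665.52

$4665.52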